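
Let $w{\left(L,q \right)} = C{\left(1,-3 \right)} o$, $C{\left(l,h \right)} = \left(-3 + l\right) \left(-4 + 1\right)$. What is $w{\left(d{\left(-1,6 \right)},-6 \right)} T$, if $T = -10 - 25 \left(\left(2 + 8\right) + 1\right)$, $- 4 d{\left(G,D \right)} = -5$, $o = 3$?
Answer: $-5130$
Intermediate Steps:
$d{\left(G,D \right)} = \frac{5}{4}$ ($d{\left(G,D \right)} = \left(- \frac{1}{4}\right) \left(-5\right) = \frac{5}{4}$)
$C{\left(l,h \right)} = 9 - 3 l$ ($C{\left(l,h \right)} = \left(-3 + l\right) \left(-3\right) = 9 - 3 l$)
$T = -285$ ($T = -10 - 25 \left(10 + 1\right) = -10 - 275 = -285$)
$w{\left(L,q \right)} = 18$ ($w{\left(L,q \right)} = \left(9 - 3\right) 3 = 6 \cdot 3 = 18$)
$w{\left(d{\left(-1,6 \right)},-6 \right)} T = 18 \left(-285\right) = -5130$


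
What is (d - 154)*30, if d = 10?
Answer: -4320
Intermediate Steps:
(d - 154)*30 = (10 - 154)*30 = -144*30 = -4320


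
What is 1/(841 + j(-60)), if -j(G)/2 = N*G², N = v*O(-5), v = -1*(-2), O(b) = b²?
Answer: -1/359159 ≈ -2.7843e-6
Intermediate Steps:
v = 2
N = 50 (N = 2*(-5)² = 2*25 = 50)
j(G) = -100*G²
1/(841 + j(-60)) = 1/(841 - 100*(-60)²) = 1/(841 - 100*3600) = 1/(841 - 360000) = 1/(-359159) = -1/359159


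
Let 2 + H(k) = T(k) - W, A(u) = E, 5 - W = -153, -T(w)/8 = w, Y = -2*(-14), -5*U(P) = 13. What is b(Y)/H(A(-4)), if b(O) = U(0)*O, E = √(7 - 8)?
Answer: 182/401 - 91*I/4010 ≈ 0.45387 - 0.022693*I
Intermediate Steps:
U(P) = -13/5 (U(P) = -⅕*13 = -13/5)
Y = 28
T(w) = -8*w
W = 158 (W = 5 - 1*(-153) = 5 + 153 = 158)
E = I (E = √(-1) = I ≈ 1.0*I)
A(u) = I
H(k) = -160 - 8*k (H(k) = -2 + (-8*k - 1*158) = -2 + (-8*k - 158) = -2 + (-158 - 8*k) = -160 - 8*k)
b(O) = -13*O/5
b(Y)/H(A(-4)) = (-13/5*28)/(-160 - 8*I) = -91*(-160 + 8*I)/32080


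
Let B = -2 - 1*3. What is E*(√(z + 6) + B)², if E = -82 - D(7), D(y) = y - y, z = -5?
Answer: -1312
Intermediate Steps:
D(y) = 0
E = -82 (E = -82 - 1*0 = -82 + 0 = -82)
B = -5 (B = -2 - 3 = -5)
E*(√(z + 6) + B)² = -82*(√(-5 + 6) - 5)² = -82*(√1 - 5)² = -82*(1 - 5)² = -82*(-4)² = -82*16 = -1312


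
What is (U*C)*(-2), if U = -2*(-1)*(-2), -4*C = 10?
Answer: -20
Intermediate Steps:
C = -5/2 (C = -1/4*10 = -5/2 ≈ -2.5000)
U = -4 (U = 2*(-2) = -4)
(U*C)*(-2) = -4*(-5/2)*(-2) = 10*(-2) = -20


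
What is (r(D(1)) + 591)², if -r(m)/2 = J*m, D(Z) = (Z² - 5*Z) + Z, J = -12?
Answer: 269361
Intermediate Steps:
D(Z) = Z² - 4*Z
r(m) = 24*m (r(m) = -(-24)*m = 24*m)
(r(D(1)) + 591)² = (24*(1*(-4 + 1)) + 591)² = (24*(1*(-3)) + 591)² = (24*(-3) + 591)² = (-72 + 591)² = 519² = 269361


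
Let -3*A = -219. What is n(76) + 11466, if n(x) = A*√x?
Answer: 11466 + 146*√19 ≈ 12102.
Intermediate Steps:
A = 73 (A = -⅓*(-219) = 73)
n(x) = 73*√x
n(76) + 11466 = 73*√76 + 11466 = 73*(2*√19) + 11466 = 146*√19 + 11466 = 11466 + 146*√19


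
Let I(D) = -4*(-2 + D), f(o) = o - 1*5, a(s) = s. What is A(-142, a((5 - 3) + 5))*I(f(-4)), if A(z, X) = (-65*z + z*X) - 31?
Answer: 361020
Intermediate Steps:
f(o) = -5 + o (f(o) = o - 5 = -5 + o)
I(D) = 8 - 4*D
A(z, X) = -31 - 65*z + X*z (A(z, X) = (-65*z + X*z) - 31 = -31 - 65*z + X*z)
A(-142, a((5 - 3) + 5))*I(f(-4)) = (-31 - 65*(-142) + ((5 - 3) + 5)*(-142))*(8 - 4*(-5 - 4)) = (-31 + 9230 + (2 + 5)*(-142))*(8 - 4*(-9)) = (-31 + 9230 + 7*(-142))*(8 + 36) = (-31 + 9230 - 994)*44 = 8205*44 = 361020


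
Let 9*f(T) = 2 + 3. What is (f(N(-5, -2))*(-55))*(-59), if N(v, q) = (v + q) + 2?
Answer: 16225/9 ≈ 1802.8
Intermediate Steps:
N(v, q) = 2 + q + v (N(v, q) = (q + v) + 2 = 2 + q + v)
f(T) = 5/9 (f(T) = (2 + 3)/9 = (⅑)*5 = 5/9)
(f(N(-5, -2))*(-55))*(-59) = ((5/9)*(-55))*(-59) = -275/9*(-59) = 16225/9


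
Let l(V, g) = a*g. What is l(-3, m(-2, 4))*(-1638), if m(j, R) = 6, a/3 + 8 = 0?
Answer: 235872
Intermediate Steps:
a = -24 (a = -24 + 3*0 = -24 + 0 = -24)
l(V, g) = -24*g
l(-3, m(-2, 4))*(-1638) = -24*6*(-1638) = -144*(-1638) = 235872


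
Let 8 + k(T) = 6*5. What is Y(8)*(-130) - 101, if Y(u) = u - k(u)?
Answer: 1719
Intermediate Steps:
k(T) = 22 (k(T) = -8 + 6*5 = -8 + 30 = 22)
Y(u) = -22 + u (Y(u) = u - 1*22 = u - 22 = -22 + u)
Y(8)*(-130) - 101 = (-22 + 8)*(-130) - 101 = -14*(-130) - 101 = 1820 - 101 = 1719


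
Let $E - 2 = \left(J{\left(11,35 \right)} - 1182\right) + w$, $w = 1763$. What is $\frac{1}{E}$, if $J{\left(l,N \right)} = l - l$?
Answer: $\frac{1}{583} \approx 0.0017153$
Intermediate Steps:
$J{\left(l,N \right)} = 0$
$E = 583$ ($E = 2 + \left(\left(0 - 1182\right) + 1763\right) = 2 + \left(-1182 + 1763\right) = 2 + 581 = 583$)
$\frac{1}{E} = \frac{1}{583}$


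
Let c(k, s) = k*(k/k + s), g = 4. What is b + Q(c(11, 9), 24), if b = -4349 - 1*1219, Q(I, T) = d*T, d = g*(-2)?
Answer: -5760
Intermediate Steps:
d = -8 (d = 4*(-2) = -8)
c(k, s) = k*(1 + s)
Q(I, T) = -8*T
b = -5568 (b = -4349 - 1219 = -5568)
b + Q(c(11, 9), 24) = -5568 - 8*24 = -5568 - 192 = -5760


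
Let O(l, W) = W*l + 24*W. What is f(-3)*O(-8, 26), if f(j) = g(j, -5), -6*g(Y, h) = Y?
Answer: 208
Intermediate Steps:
g(Y, h) = -Y/6
f(j) = -j/6
O(l, W) = 24*W + W*l
f(-3)*O(-8, 26) = (-1/6*(-3))*(26*(24 - 8)) = (26*16)/2 = (1/2)*416 = 208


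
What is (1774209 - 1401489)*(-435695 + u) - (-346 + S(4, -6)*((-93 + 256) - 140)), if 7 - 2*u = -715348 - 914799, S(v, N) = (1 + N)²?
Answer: 141403258811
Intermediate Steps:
u = 815077 (u = 7/2 - (-715348 - 914799)/2 = 7/2 - ½*(-1630147) = 7/2 + 1630147/2 = 815077)
(1774209 - 1401489)*(-435695 + u) - (-346 + S(4, -6)*((-93 + 256) - 140)) = (1774209 - 1401489)*(-435695 + 815077) - (-346 + (1 - 6)²*((-93 + 256) - 140)) = 372720*379382 - (-346 + (-5)²*(163 - 140)) = 141403259040 - (-346 + 25*23) = 141403259040 - (-346 + 575) = 141403259040 - 1*229 = 141403259040 - 229 = 141403258811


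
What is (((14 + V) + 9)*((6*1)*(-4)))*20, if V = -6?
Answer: -8160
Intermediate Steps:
(((14 + V) + 9)*((6*1)*(-4)))*20 = (((14 - 6) + 9)*((6*1)*(-4)))*20 = ((8 + 9)*(6*(-4)))*20 = (17*(-24))*20 = -408*20 = -8160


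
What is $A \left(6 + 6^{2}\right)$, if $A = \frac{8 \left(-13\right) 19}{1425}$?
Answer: $- \frac{1456}{25} \approx -58.24$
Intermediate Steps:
$A = - \frac{104}{75}$ ($A = \left(-104\right) 19 \cdot \frac{1}{1425} = \left(-1976\right) \frac{1}{1425} = - \frac{104}{75} \approx -1.3867$)
$A \left(6 + 6^{2}\right) = - \frac{104 \left(6 + 6^{2}\right)}{75} = - \frac{104 \left(6 + 36\right)}{75} = \left(- \frac{104}{75}\right) 42 = - \frac{1456}{25}$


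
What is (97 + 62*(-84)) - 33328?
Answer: -38439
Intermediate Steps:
(97 + 62*(-84)) - 33328 = (97 - 5208) - 33328 = -5111 - 33328 = -38439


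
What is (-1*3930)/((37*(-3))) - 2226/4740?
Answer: 1021173/29230 ≈ 34.936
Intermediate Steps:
(-1*3930)/((37*(-3))) - 2226/4740 = -3930/(-111) - 2226*1/4740 = -3930*(-1/111) - 371/790 = 1310/37 - 371/790 = 1021173/29230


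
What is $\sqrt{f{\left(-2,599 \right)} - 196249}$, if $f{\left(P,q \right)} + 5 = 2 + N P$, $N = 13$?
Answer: $i \sqrt{196278} \approx 443.03 i$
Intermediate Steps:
$f{\left(P,q \right)} = -3 + 13 P$ ($f{\left(P,q \right)} = -5 + \left(2 + 13 P\right) = -3 + 13 P$)
$\sqrt{f{\left(-2,599 \right)} - 196249} = \sqrt{\left(-3 + 13 \left(-2\right)\right) - 196249} = \sqrt{\left(-3 - 26\right) - 196249} = \sqrt{-29 - 196249} = \sqrt{-196278} = i \sqrt{196278}$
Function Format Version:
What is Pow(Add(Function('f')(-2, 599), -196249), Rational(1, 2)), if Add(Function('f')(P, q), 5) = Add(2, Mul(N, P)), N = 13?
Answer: Mul(I, Pow(196278, Rational(1, 2))) ≈ Mul(443.03, I)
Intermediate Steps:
Function('f')(P, q) = Add(-3, Mul(13, P)) (Function('f')(P, q) = Add(-5, Add(2, Mul(13, P))) = Add(-3, Mul(13, P)))
Pow(Add(Function('f')(-2, 599), -196249), Rational(1, 2)) = Pow(Add(Add(-3, Mul(13, -2)), -196249), Rational(1, 2)) = Pow(Add(Add(-3, -26), -196249), Rational(1, 2)) = Pow(Add(-29, -196249), Rational(1, 2)) = Pow(-196278, Rational(1, 2)) = Mul(I, Pow(196278, Rational(1, 2)))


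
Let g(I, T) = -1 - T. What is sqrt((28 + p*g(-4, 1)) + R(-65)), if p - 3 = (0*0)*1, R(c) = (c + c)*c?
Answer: 2*sqrt(2118) ≈ 92.043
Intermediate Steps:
R(c) = 2*c**2 (R(c) = (2*c)*c = 2*c**2)
p = 3 (p = 3 + (0*0)*1 = 3 + 0*1 = 3 + 0 = 3)
sqrt((28 + p*g(-4, 1)) + R(-65)) = sqrt((28 + 3*(-1 - 1*1)) + 2*(-65)**2) = sqrt((28 + 3*(-1 - 1)) + 2*4225) = sqrt((28 + 3*(-2)) + 8450) = sqrt((28 - 6) + 8450) = sqrt(22 + 8450) = sqrt(8472) = 2*sqrt(2118)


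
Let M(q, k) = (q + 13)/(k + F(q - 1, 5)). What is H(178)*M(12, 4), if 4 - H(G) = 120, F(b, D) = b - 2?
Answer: -2900/13 ≈ -223.08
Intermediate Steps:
F(b, D) = -2 + b
M(q, k) = (13 + q)/(-3 + k + q) (M(q, k) = (q + 13)/(k + (-2 + (q - 1))) = (13 + q)/(k + (-2 + (-1 + q))) = (13 + q)/(k + (-3 + q)) = (13 + q)/(-3 + k + q))
H(G) = -116 (H(G) = 4 - 1*120 = 4 - 120 = -116)
H(178)*M(12, 4) = -116*(13 + 12)/(-3 + 4 + 12) = -116*25/13 = -2900/13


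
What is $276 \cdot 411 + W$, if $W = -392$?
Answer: $113044$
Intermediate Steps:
$276 \cdot 411 + W = 276 \cdot 411 - 392 = 113436 - 392 = 113044$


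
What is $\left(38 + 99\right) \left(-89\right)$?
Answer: $-12193$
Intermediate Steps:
$\left(38 + 99\right) \left(-89\right) = 137 \left(-89\right) = -12193$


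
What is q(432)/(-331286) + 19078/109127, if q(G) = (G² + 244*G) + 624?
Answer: -180397162/254593291 ≈ -0.70857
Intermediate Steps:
q(G) = 624 + G² + 244*G
q(432)/(-331286) + 19078/109127 = (624 + 432² + 244*432)/(-331286) + 19078/109127 = (624 + 186624 + 105408)*(-1/331286) + 19078*(1/109127) = 292656*(-1/331286) + 19078/109127 = -146328/165643 + 19078/109127 = -180397162/254593291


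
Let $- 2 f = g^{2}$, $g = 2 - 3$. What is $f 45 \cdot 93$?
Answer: $- \frac{4185}{2} \approx -2092.5$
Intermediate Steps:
$g = -1$ ($g = 2 - 3 = -1$)
$f = - \frac{1}{2}$ ($f = - \frac{\left(-1\right)^{2}}{2} = \left(- \frac{1}{2}\right) 1 = - \frac{1}{2} \approx -0.5$)
$f 45 \cdot 93 = \left(- \frac{1}{2}\right) 45 \cdot 93 = \left(- \frac{45}{2}\right) 93 = - \frac{4185}{2}$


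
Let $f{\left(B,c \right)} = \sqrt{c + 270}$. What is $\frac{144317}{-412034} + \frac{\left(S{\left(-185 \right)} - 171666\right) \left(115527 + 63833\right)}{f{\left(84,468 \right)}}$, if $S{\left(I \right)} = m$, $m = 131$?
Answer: $- \frac{144317}{412034} - \frac{15383258800 \sqrt{82}}{123} \approx -1.1325 \cdot 10^{9}$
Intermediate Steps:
$S{\left(I \right)} = 131$
$f{\left(B,c \right)} = \sqrt{270 + c}$
$\frac{144317}{-412034} + \frac{\left(S{\left(-185 \right)} - 171666\right) \left(115527 + 63833\right)}{f{\left(84,468 \right)}} = \frac{144317}{-412034} + \frac{\left(131 - 171666\right) \left(115527 + 63833\right)}{\sqrt{270 + 468}} = 144317 \left(- \frac{1}{412034}\right) + \frac{\left(-171535\right) 179360}{\sqrt{738}} = - \frac{144317}{412034} - \frac{30766517600}{3 \sqrt{82}} = - \frac{144317}{412034} - 30766517600 \frac{\sqrt{82}}{246} = - \frac{144317}{412034} - \frac{15383258800 \sqrt{82}}{123}$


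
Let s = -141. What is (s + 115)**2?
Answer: 676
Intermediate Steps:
(s + 115)**2 = (-141 + 115)**2 = (-26)**2 = 676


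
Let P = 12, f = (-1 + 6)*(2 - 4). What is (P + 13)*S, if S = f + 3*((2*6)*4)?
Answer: 3350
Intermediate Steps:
f = -10 (f = 5*(-2) = -10)
S = 134 (S = -10 + 3*((2*6)*4) = -10 + 3*(12*4) = -10 + 3*48 = -10 + 144 = 134)
(P + 13)*S = (12 + 13)*134 = 25*134 = 3350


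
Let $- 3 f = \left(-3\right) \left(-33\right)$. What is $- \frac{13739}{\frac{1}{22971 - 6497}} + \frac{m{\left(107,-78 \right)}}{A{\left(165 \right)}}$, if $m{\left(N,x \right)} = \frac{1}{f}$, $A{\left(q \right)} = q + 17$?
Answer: $- \frac{1359375733717}{6006} \approx -2.2634 \cdot 10^{8}$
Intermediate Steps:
$A{\left(q \right)} = 17 + q$
$f = -33$ ($f = - \frac{\left(-3\right) \left(-33\right)}{3} = \left(- \frac{1}{3}\right) 99 = -33$)
$m{\left(N,x \right)} = - \frac{1}{33}$ ($m{\left(N,x \right)} = \frac{1}{-33} = - \frac{1}{33}$)
$- \frac{13739}{\frac{1}{22971 - 6497}} + \frac{m{\left(107,-78 \right)}}{A{\left(165 \right)}} = - \frac{13739}{\frac{1}{22971 - 6497}} - \frac{1}{33 \left(17 + 165\right)} = - \frac{13739}{\frac{1}{16474}} - \frac{1}{33 \cdot 182} = - 13739 \frac{1}{\frac{1}{16474}} - \frac{1}{6006} = \left(-13739\right) 16474 - \frac{1}{6006} = -226336286 - \frac{1}{6006} = - \frac{1359375733717}{6006}$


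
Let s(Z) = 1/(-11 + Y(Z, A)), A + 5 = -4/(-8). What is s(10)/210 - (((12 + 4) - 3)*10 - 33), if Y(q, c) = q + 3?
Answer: -40739/420 ≈ -96.998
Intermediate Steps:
A = -9/2 (A = -5 - 4/(-8) = -5 - 4*(-⅛) = -5 + ½ = -9/2 ≈ -4.5000)
Y(q, c) = 3 + q
s(Z) = 1/(-8 + Z) (s(Z) = 1/(-11 + (3 + Z)) = 1/(-8 + Z))
s(10)/210 - (((12 + 4) - 3)*10 - 33) = 1/((-8 + 10)*210) - (((12 + 4) - 3)*10 - 33) = (1/210)/2 - ((16 - 3)*10 - 33) = (½)*(1/210) - (13*10 - 33) = 1/420 - (130 - 33) = 1/420 - 1*97 = 1/420 - 97 = -40739/420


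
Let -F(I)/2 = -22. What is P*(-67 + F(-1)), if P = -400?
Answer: 9200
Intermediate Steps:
F(I) = 44 (F(I) = -2*(-22) = 44)
P*(-67 + F(-1)) = -400*(-67 + 44) = -400*(-23) = 9200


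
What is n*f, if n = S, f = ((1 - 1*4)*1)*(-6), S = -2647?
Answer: -47646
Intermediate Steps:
f = 18 (f = ((1 - 4)*1)*(-6) = -3*1*(-6) = -3*(-6) = 18)
n = -2647
n*f = -2647*18 = -47646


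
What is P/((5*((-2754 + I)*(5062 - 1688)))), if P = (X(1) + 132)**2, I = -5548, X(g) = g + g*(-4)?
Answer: -16641/140054740 ≈ -0.00011882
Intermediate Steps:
X(g) = -3*g (X(g) = g - 4*g = -3*g)
P = 16641 (P = (-3*1 + 132)**2 = (-3 + 132)**2 = 129**2 = 16641)
P/((5*((-2754 + I)*(5062 - 1688)))) = 16641/((5*((-2754 - 5548)*(5062 - 1688)))) = 16641/((5*(-8302*3374))) = 16641/((5*(-28010948))) = 16641/(-140054740) = 16641*(-1/140054740) = -16641/140054740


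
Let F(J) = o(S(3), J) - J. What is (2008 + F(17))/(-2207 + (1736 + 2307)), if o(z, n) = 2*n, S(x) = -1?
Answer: 75/68 ≈ 1.1029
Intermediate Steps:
F(J) = J (F(J) = 2*J - J = J)
(2008 + F(17))/(-2207 + (1736 + 2307)) = (2008 + 17)/(-2207 + (1736 + 2307)) = 2025/(-2207 + 4043) = 2025/1836 = 2025*(1/1836) = 75/68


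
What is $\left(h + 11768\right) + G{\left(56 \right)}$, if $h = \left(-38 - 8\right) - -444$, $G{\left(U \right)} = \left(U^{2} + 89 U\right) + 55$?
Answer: $20341$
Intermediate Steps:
$G{\left(U \right)} = 55 + U^{2} + 89 U$
$h = 398$ ($h = \left(-38 - 8\right) + 444 = -46 + 444 = 398$)
$\left(h + 11768\right) + G{\left(56 \right)} = \left(398 + 11768\right) + \left(55 + 56^{2} + 89 \cdot 56\right) = 12166 + \left(55 + 3136 + 4984\right) = 12166 + 8175 = 20341$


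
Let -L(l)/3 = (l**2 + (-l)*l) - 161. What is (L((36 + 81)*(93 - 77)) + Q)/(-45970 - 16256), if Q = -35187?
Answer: 1928/3457 ≈ 0.55771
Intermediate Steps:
L(l) = 483 (L(l) = -3*((l**2 + (-l)*l) - 161) = -3*((l**2 - l**2) - 161) = -3*(0 - 161) = -3*(-161) = 483)
(L((36 + 81)*(93 - 77)) + Q)/(-45970 - 16256) = (483 - 35187)/(-45970 - 16256) = -34704/(-62226) = -34704*(-1/62226) = 1928/3457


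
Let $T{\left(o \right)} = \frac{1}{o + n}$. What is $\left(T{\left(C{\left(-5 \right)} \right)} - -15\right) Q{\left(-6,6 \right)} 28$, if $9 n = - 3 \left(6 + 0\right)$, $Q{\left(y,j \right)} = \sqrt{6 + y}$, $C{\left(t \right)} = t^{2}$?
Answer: $0$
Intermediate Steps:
$n = -2$ ($n = \frac{\left(-3\right) \left(6 + 0\right)}{9} = \frac{\left(-3\right) 6}{9} = \frac{1}{9} \left(-18\right) = -2$)
$T{\left(o \right)} = \frac{1}{-2 + o}$ ($T{\left(o \right)} = \frac{1}{o - 2} = \frac{1}{-2 + o}$)
$\left(T{\left(C{\left(-5 \right)} \right)} - -15\right) Q{\left(-6,6 \right)} 28 = \left(\frac{1}{-2 + \left(-5\right)^{2}} - -15\right) \sqrt{6 - 6} \cdot 28 = \left(\frac{1}{-2 + 25} + 15\right) \sqrt{0} \cdot 28 = \left(\frac{1}{23} + 15\right) 0 \cdot 28 = \frac{346}{23} \cdot 0 \cdot 28 = 0 \cdot 28 = 0$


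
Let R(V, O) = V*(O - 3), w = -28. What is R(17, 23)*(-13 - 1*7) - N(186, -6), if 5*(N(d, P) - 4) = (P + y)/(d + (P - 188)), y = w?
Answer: -136097/20 ≈ -6804.9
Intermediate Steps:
y = -28
R(V, O) = V*(-3 + O)
N(d, P) = 4 + (-28 + P)/(5*(-188 + P + d)) (N(d, P) = 4 + ((P - 28)/(d + (P - 188)))/5 = 4 + ((-28 + P)/(d + (-188 + P)))/5 = 4 + ((-28 + P)/(-188 + P + d))/5 = 4 + (-28 + P)/(5*(-188 + P + d)))
R(17, 23)*(-13 - 1*7) - N(186, -6) = (17*(-3 + 23))*(-13 - 1*7) - (-3788 + 20*186 + 21*(-6))/(5*(-188 - 6 + 186)) = (17*20)*(-13 - 7) - (-3788 + 3720 - 126)/(5*(-8)) = 340*(-20) - (-1)*(-194)/(5*8) = -6800 - 1*97/20 = -6800 - 97/20 = -136097/20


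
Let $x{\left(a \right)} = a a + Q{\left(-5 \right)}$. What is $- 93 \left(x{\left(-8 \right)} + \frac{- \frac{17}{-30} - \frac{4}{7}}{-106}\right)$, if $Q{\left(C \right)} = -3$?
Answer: $- \frac{42093691}{7420} \approx -5673.0$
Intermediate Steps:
$x{\left(a \right)} = -3 + a^{2}$ ($x{\left(a \right)} = a a - 3 = a^{2} - 3 = -3 + a^{2}$)
$- 93 \left(x{\left(-8 \right)} + \frac{- \frac{17}{-30} - \frac{4}{7}}{-106}\right) = - 93 \left(\left(-3 + \left(-8\right)^{2}\right) + \frac{- \frac{17}{-30} - \frac{4}{7}}{-106}\right) = - 93 \left(\left(-3 + 64\right) + \left(\left(-17\right) \left(- \frac{1}{30}\right) - \frac{4}{7}\right) \left(- \frac{1}{106}\right)\right) = - 93 \left(61 + \left(\frac{17}{30} - \frac{4}{7}\right) \left(- \frac{1}{106}\right)\right) = - 93 \left(61 - - \frac{1}{22260}\right) = - 93 \left(61 + \frac{1}{22260}\right) = \left(-93\right) \frac{1357861}{22260} = - \frac{42093691}{7420}$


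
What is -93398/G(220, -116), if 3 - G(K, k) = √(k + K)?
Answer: 280194/95 + 186796*√26/95 ≈ 12975.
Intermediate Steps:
G(K, k) = 3 - √(K + k) (G(K, k) = 3 - √(k + K) = 3 - √(K + k))
-93398/G(220, -116) = -93398/(3 - √(220 - 116)) = -93398/(3 - √104) = -93398/(3 - 2*√26)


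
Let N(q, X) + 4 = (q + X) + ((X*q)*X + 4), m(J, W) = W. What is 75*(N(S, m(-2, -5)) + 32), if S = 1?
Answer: 3975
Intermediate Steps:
N(q, X) = X + q + q*X**2 (N(q, X) = -4 + ((q + X) + ((X*q)*X + 4)) = -4 + ((X + q) + (q*X**2 + 4)) = -4 + ((X + q) + (4 + q*X**2)) = -4 + (4 + X + q + q*X**2) = X + q + q*X**2)
75*(N(S, m(-2, -5)) + 32) = 75*((-5 + 1 + 1*(-5)**2) + 32) = 75*((-5 + 1 + 1*25) + 32) = 75*((-5 + 1 + 25) + 32) = 75*(21 + 32) = 75*53 = 3975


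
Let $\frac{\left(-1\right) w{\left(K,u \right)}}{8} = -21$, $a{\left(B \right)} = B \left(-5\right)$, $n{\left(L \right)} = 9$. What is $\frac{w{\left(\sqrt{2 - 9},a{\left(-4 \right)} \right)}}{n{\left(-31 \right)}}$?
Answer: $\frac{56}{3} \approx 18.667$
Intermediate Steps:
$a{\left(B \right)} = - 5 B$
$w{\left(K,u \right)} = 168$ ($w{\left(K,u \right)} = \left(-8\right) \left(-21\right) = 168$)
$\frac{w{\left(\sqrt{2 - 9},a{\left(-4 \right)} \right)}}{n{\left(-31 \right)}} = \frac{168}{9} = 168 \cdot \frac{1}{9} = \frac{56}{3}$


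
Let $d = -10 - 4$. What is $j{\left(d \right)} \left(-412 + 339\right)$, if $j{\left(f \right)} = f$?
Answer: $1022$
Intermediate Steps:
$d = -14$
$j{\left(d \right)} \left(-412 + 339\right) = - 14 \left(-412 + 339\right) = \left(-14\right) \left(-73\right) = 1022$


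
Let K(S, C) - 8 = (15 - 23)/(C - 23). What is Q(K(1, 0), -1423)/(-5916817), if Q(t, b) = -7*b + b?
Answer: -8538/5916817 ≈ -0.0014430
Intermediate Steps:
K(S, C) = 8 - 8/(-23 + C) (K(S, C) = 8 + (15 - 23)/(C - 23) = 8 - 8/(-23 + C))
Q(t, b) = -6*b
Q(K(1, 0), -1423)/(-5916817) = -6*(-1423)/(-5916817) = 8538*(-1/5916817) = -8538/5916817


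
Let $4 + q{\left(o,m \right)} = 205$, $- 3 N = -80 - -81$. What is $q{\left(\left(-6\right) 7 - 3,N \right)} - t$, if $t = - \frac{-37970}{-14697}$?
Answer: $\frac{2992067}{14697} \approx 203.58$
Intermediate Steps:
$N = - \frac{1}{3}$ ($N = - \frac{-80 - -81}{3} = - \frac{-80 + 81}{3} = \left(- \frac{1}{3}\right) 1 = - \frac{1}{3} \approx -0.33333$)
$t = - \frac{37970}{14697}$ ($t = - \frac{\left(-37970\right) \left(-1\right)}{14697} = \left(-1\right) \frac{37970}{14697} = - \frac{37970}{14697} \approx -2.5835$)
$q{\left(o,m \right)} = 201$ ($q{\left(o,m \right)} = -4 + 205 = 201$)
$q{\left(\left(-6\right) 7 - 3,N \right)} - t = 201 - - \frac{37970}{14697} = 201 + \frac{37970}{14697} = \frac{2992067}{14697}$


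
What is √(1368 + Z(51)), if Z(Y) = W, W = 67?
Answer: √1435 ≈ 37.881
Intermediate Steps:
Z(Y) = 67
√(1368 + Z(51)) = √(1368 + 67) = √1435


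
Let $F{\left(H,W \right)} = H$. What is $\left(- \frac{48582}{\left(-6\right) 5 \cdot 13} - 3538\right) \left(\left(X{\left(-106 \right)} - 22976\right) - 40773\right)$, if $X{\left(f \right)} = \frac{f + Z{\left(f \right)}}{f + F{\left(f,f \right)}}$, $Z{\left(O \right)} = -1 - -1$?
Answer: $\frac{28288141881}{130} \approx 2.176 \cdot 10^{8}$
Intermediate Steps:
$Z{\left(O \right)} = 0$ ($Z{\left(O \right)} = -1 + 1 = 0$)
$X{\left(f \right)} = \frac{1}{2}$ ($X{\left(f \right)} = \frac{f + 0}{f + f} = \frac{f}{2 f} = f \frac{1}{2 f} = \frac{1}{2}$)
$\left(- \frac{48582}{\left(-6\right) 5 \cdot 13} - 3538\right) \left(\left(X{\left(-106 \right)} - 22976\right) - 40773\right) = \left(- \frac{48582}{\left(-6\right) 5 \cdot 13} - 3538\right) \left(\left(\frac{1}{2} - 22976\right) - 40773\right) = \left(- \frac{48582}{\left(-30\right) 13} - 3538\right) \left(\left(\frac{1}{2} - 22976\right) - 40773\right) = \left(- \frac{48582}{-390} - 3538\right) \left(- \frac{45951}{2} - 40773\right) = \left(\left(-48582\right) \left(- \frac{1}{390}\right) - 3538\right) \left(- \frac{127497}{2}\right) = \left(\frac{8097}{65} - 3538\right) \left(- \frac{127497}{2}\right) = \left(- \frac{221873}{65}\right) \left(- \frac{127497}{2}\right) = \frac{28288141881}{130}$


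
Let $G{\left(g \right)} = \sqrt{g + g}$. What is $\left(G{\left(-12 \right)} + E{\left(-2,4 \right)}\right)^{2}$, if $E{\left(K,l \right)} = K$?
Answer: $4 \left(1 - i \sqrt{6}\right)^{2} \approx -20.0 - 19.596 i$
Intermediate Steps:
$G{\left(g \right)} = \sqrt{2} \sqrt{g}$ ($G{\left(g \right)} = \sqrt{2 g} = \sqrt{2} \sqrt{g}$)
$\left(G{\left(-12 \right)} + E{\left(-2,4 \right)}\right)^{2} = \left(\sqrt{2} \sqrt{-12} - 2\right)^{2} = \left(\sqrt{2} \cdot 2 i \sqrt{3} - 2\right)^{2} = \left(2 i \sqrt{6} - 2\right)^{2} = \left(-2 + 2 i \sqrt{6}\right)^{2}$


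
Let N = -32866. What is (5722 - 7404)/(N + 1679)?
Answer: 1682/31187 ≈ 0.053933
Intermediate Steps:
(5722 - 7404)/(N + 1679) = (5722 - 7404)/(-32866 + 1679) = -1682/(-31187) = -1682*(-1/31187) = 1682/31187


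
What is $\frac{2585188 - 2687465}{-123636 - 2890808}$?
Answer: $\frac{102277}{3014444} \approx 0.033929$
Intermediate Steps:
$\frac{2585188 - 2687465}{-123636 - 2890808} = - \frac{102277}{-3014444} = \left(-102277\right) \left(- \frac{1}{3014444}\right) = \frac{102277}{3014444}$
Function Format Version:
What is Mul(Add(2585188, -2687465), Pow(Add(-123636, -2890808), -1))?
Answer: Rational(102277, 3014444) ≈ 0.033929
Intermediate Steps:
Mul(Add(2585188, -2687465), Pow(Add(-123636, -2890808), -1)) = Mul(-102277, Pow(-3014444, -1)) = Mul(-102277, Rational(-1, 3014444)) = Rational(102277, 3014444)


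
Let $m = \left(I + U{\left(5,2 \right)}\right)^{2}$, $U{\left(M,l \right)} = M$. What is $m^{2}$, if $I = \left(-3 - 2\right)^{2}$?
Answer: $810000$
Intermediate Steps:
$I = 25$ ($I = \left(-5\right)^{2} = 25$)
$m = 900$ ($m = \left(25 + 5\right)^{2} = 30^{2} = 900$)
$m^{2} = 900^{2} = 810000$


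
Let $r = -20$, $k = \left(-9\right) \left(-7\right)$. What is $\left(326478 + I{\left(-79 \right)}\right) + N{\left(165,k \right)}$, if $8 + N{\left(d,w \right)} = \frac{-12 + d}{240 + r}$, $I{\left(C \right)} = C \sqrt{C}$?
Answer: $\frac{71823553}{220} - 79 i \sqrt{79} \approx 3.2647 \cdot 10^{5} - 702.17 i$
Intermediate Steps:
$k = 63$
$I{\left(C \right)} = C^{\frac{3}{2}}$
$N{\left(d,w \right)} = - \frac{443}{55} + \frac{d}{220}$ ($N{\left(d,w \right)} = -8 + \frac{-12 + d}{240 - 20} = -8 + \frac{-12 + d}{220} = -8 + \left(-12 + d\right) \frac{1}{220} = -8 + \left(- \frac{3}{55} + \frac{d}{220}\right) = - \frac{443}{55} + \frac{d}{220}$)
$\left(326478 + I{\left(-79 \right)}\right) + N{\left(165,k \right)} = \left(326478 + \left(-79\right)^{\frac{3}{2}}\right) + \left(- \frac{443}{55} + \frac{1}{220} \cdot 165\right) = \left(326478 - 79 i \sqrt{79}\right) + \left(- \frac{443}{55} + \frac{3}{4}\right) = \left(326478 - 79 i \sqrt{79}\right) - \frac{1607}{220} = \frac{71823553}{220} - 79 i \sqrt{79}$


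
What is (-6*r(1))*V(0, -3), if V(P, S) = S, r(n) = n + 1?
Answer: 36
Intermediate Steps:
r(n) = 1 + n
(-6*r(1))*V(0, -3) = -6*(1 + 1)*(-3) = -6*2*(-3) = -12*(-3) = 36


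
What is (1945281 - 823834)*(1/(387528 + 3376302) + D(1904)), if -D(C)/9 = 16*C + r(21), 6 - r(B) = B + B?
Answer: -1155911727682041073/3763830 ≈ -3.0711e+11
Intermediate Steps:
r(B) = 6 - 2*B (r(B) = 6 - (B + B) = 6 - 2*B)
D(C) = 324 - 144*C (D(C) = -9*(16*C + (6 - 2*21)) = -9*(16*C + (6 - 42)) = -9*(16*C - 36) = -9*(-36 + 16*C) = 324 - 144*C)
(1945281 - 823834)*(1/(387528 + 3376302) + D(1904)) = (1945281 - 823834)*(1/(387528 + 3376302) + (324 - 144*1904)) = 1121447*(1/3763830 + (324 - 274176)) = 1121447*(1/3763830 - 273852) = 1121447*(-1030732373159/3763830) = -1155911727682041073/3763830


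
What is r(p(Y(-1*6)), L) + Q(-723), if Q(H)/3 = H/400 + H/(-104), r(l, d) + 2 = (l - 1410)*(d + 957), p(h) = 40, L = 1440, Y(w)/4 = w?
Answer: -17076158147/5200 ≈ -3.2839e+6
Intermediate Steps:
Y(w) = 4*w
r(l, d) = -2 + (-1410 + l)*(957 + d) (r(l, d) = -2 + (l - 1410)*(d + 957) = -2 + (-1410 + l)*(957 + d))
Q(H) = -111*H/5200 (Q(H) = 3*(H/400 + H/(-104)) = 3*(H*(1/400) + H*(-1/104)) = 3*(H/400 - H/104) = 3*(-37*H/5200) = -111*H/5200)
r(p(Y(-1*6)), L) + Q(-723) = (-1349372 - 1410*1440 + 957*40 + 1440*40) - 111/5200*(-723) = (-1349372 - 2030400 + 38280 + 57600) + 80253/5200 = -3283892 + 80253/5200 = -17076158147/5200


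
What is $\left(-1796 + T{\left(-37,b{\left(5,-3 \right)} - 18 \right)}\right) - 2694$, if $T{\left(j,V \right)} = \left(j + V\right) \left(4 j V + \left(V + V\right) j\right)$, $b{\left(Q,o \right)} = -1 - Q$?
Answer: $-329498$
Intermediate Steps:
$T{\left(j,V \right)} = 6 V j \left(V + j\right)$ ($T{\left(j,V \right)} = \left(V + j\right) \left(4 V j + 2 V j\right) = \left(V + j\right) 6 V j = 6 V j \left(V + j\right)$)
$\left(-1796 + T{\left(-37,b{\left(5,-3 \right)} - 18 \right)}\right) - 2694 = \left(-1796 + 6 \left(\left(-1 - 5\right) - 18\right) \left(-37\right) \left(\left(\left(-1 - 5\right) - 18\right) - 37\right)\right) - 2694 = \left(-1796 + 6 \left(-6 - 18\right) \left(-37\right) \left(\left(-6 - 18\right) - 37\right)\right) - 2694 = \left(-1796 + 6 \left(-24\right) \left(-37\right) \left(-24 - 37\right)\right) - 2694 = \left(-1796 + 6 \left(-24\right) \left(-37\right) \left(-61\right)\right) - 2694 = \left(-1796 - 325008\right) - 2694 = -326804 - 2694 = -329498$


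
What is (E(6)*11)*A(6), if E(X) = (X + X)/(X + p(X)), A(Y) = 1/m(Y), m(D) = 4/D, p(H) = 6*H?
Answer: 33/7 ≈ 4.7143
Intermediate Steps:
A(Y) = Y/4 (A(Y) = 1/(4/Y) = Y/4)
E(X) = 2/7 (E(X) = (X + X)/(X + 6*X) = (2*X)/((7*X)) = (2*X)*(1/(7*X)) = 2/7)
(E(6)*11)*A(6) = ((2/7)*11)*((1/4)*6) = (22/7)*(3/2) = 33/7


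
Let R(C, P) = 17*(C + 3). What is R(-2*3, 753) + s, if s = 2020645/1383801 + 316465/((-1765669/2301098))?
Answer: -1007828425432829384/2443334527869 ≈ -4.1248e+5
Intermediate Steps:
s = -1007703815371908065/2443334527869 (s = 2020645*(1/1383801) + 316465/((-1765669*1/2301098)) = 2020645/1383801 + 316465/(-1765669/2301098) = 2020645/1383801 + 316465*(-2301098/1765669) = 2020645/1383801 - 728216978570/1765669 = -1007703815371908065/2443334527869 ≈ -4.1243e+5)
R(C, P) = 51 + 17*C (R(C, P) = 17*(3 + C) = 51 + 17*C)
R(-2*3, 753) + s = (51 + 17*(-2*3)) - 1007703815371908065/2443334527869 = (51 + 17*(-6)) - 1007703815371908065/2443334527869 = (51 - 102) - 1007703815371908065/2443334527869 = -51 - 1007703815371908065/2443334527869 = -1007828425432829384/2443334527869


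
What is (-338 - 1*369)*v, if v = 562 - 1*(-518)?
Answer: -763560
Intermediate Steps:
v = 1080 (v = 562 + 518 = 1080)
(-338 - 1*369)*v = (-338 - 1*369)*1080 = (-338 - 369)*1080 = -707*1080 = -763560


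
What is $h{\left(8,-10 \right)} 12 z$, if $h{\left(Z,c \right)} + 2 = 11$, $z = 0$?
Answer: $0$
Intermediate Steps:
$h{\left(Z,c \right)} = 9$ ($h{\left(Z,c \right)} = -2 + 11 = 9$)
$h{\left(8,-10 \right)} 12 z = 9 \cdot 12 \cdot 0 = 9 \cdot 0 = 0$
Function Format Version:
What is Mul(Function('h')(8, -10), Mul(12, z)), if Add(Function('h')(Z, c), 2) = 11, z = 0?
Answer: 0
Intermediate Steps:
Function('h')(Z, c) = 9 (Function('h')(Z, c) = Add(-2, 11) = 9)
Mul(Function('h')(8, -10), Mul(12, z)) = Mul(9, Mul(12, 0)) = Mul(9, 0) = 0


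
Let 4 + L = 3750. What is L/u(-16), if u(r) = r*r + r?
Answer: 1873/120 ≈ 15.608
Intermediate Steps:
L = 3746 (L = -4 + 3750 = 3746)
u(r) = r + r² (u(r) = r² + r = r + r²)
L/u(-16) = 3746/((-16*(1 - 16))) = 3746/((-16*(-15))) = 3746/240 = 3746*(1/240) = 1873/120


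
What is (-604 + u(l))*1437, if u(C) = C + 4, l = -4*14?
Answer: -942672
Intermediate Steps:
l = -56
u(C) = 4 + C
(-604 + u(l))*1437 = (-604 + (4 - 56))*1437 = (-604 - 52)*1437 = -656*1437 = -942672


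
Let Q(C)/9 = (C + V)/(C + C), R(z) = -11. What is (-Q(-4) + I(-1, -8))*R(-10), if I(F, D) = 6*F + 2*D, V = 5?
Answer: 1837/8 ≈ 229.63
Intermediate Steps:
I(F, D) = 2*D + 6*F
Q(C) = 9*(5 + C)/(2*C) (Q(C) = 9*((C + 5)/(C + C)) = 9*((5 + C)/((2*C))) = 9*((5 + C)*(1/(2*C))) = 9*((5 + C)/(2*C)) = 9*(5 + C)/(2*C))
(-Q(-4) + I(-1, -8))*R(-10) = (-9*(5 - 4)/(2*(-4)) + (2*(-8) + 6*(-1)))*(-11) = (-9*(-1)/(2*4) + (-16 - 6))*(-11) = (-1*(-9/8) - 22)*(-11) = (9/8 - 22)*(-11) = -167/8*(-11) = 1837/8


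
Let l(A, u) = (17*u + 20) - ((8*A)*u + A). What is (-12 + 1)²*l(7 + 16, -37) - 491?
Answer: 746805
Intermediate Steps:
l(A, u) = 20 - A + 17*u - 8*A*u (l(A, u) = (20 + 17*u) - (8*A*u + A) = (20 + 17*u) - (A + 8*A*u) = (20 + 17*u) + (-A - 8*A*u) = 20 - A + 17*u - 8*A*u)
(-12 + 1)²*l(7 + 16, -37) - 491 = (-12 + 1)²*(20 - (7 + 16) + 17*(-37) - 8*(7 + 16)*(-37)) - 491 = (-11)²*(20 - 1*23 - 629 - 8*23*(-37)) - 491 = 121*(20 - 23 - 629 + 6808) - 491 = 121*6176 - 491 = 747296 - 491 = 746805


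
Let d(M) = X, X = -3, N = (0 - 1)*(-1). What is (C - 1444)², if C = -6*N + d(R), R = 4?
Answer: 2111209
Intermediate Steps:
N = 1 (N = -1*(-1) = 1)
d(M) = -3
C = -9 (C = -6*1 - 3 = -6 - 3 = -9)
(C - 1444)² = (-9 - 1444)² = (-1453)² = 2111209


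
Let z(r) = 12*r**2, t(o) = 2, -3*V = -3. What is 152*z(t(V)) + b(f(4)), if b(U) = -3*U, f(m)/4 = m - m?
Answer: 7296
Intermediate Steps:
V = 1 (V = -1/3*(-3) = 1)
f(m) = 0 (f(m) = 4*(m - m) = 4*0 = 0)
152*z(t(V)) + b(f(4)) = 152*(12*2**2) - 3*0 = 152*(12*4) + 0 = 152*48 + 0 = 7296 + 0 = 7296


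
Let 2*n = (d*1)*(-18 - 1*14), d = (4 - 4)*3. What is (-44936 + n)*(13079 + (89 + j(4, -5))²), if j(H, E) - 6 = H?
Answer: -1028135680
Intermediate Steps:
j(H, E) = 6 + H
d = 0 (d = 0*3 = 0)
n = 0 (n = ((0*1)*(-18 - 1*14))/2 = (0*(-18 - 14))/2 = (0*(-32))/2 = (½)*0 = 0)
(-44936 + n)*(13079 + (89 + j(4, -5))²) = (-44936 + 0)*(13079 + (89 + (6 + 4))²) = -44936*(13079 + (89 + 10)²) = -44936*(13079 + 99²) = -44936*(13079 + 9801) = -44936*22880 = -1028135680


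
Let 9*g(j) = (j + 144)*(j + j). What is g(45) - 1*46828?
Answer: -44938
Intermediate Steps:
g(j) = 2*j*(144 + j)/9 (g(j) = ((j + 144)*(j + j))/9 = ((144 + j)*(2*j))/9 = (2*j*(144 + j))/9 = 2*j*(144 + j)/9)
g(45) - 1*46828 = (2/9)*45*(144 + 45) - 1*46828 = (2/9)*45*189 - 46828 = 1890 - 46828 = -44938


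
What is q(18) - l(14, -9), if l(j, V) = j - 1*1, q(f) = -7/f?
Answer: -241/18 ≈ -13.389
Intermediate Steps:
l(j, V) = -1 + j (l(j, V) = j - 1 = -1 + j)
q(18) - l(14, -9) = -7/18 - (-1 + 14) = -7*1/18 - 1*13 = -7/18 - 13 = -241/18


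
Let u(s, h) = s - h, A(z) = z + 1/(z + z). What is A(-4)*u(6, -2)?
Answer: -33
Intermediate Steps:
A(z) = z + 1/(2*z)
A(-4)*u(6, -2) = (-4 + (½)/(-4))*(6 - 1*(-2)) = (-4 + (½)*(-¼))*(6 + 2) = (-4 - ⅛)*8 = -33/8*8 = -33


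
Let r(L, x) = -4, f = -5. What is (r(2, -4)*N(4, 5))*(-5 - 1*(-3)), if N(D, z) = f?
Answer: -40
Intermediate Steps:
N(D, z) = -5
(r(2, -4)*N(4, 5))*(-5 - 1*(-3)) = (-4*(-5))*(-5 - 1*(-3)) = 20*(-5 + 3) = 20*(-2) = -40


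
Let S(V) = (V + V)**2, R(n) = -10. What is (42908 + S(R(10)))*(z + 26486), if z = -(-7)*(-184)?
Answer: 1091274984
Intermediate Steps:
S(V) = 4*V**2 (S(V) = (2*V)**2 = 4*V**2)
z = -1288 (z = -1*1288 = -1288)
(42908 + S(R(10)))*(z + 26486) = (42908 + 4*(-10)**2)*(-1288 + 26486) = (42908 + 4*100)*25198 = (42908 + 400)*25198 = 43308*25198 = 1091274984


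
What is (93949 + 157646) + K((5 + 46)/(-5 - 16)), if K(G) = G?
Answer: 1761148/7 ≈ 2.5159e+5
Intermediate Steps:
(93949 + 157646) + K((5 + 46)/(-5 - 16)) = (93949 + 157646) + (5 + 46)/(-5 - 16) = 251595 + 51/(-21) = 251595 + 51*(-1/21) = 251595 - 17/7 = 1761148/7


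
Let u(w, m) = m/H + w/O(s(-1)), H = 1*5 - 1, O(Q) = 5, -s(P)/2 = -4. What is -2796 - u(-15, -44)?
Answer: -2782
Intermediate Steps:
s(P) = 8 (s(P) = -2*(-4) = 8)
H = 4 (H = 5 - 1 = 4)
u(w, m) = m/4 + w/5
-2796 - u(-15, -44) = -2796 - ((¼)*(-44) + (⅕)*(-15)) = -2796 - (-11 - 3) = -2796 - 1*(-14) = -2796 + 14 = -2782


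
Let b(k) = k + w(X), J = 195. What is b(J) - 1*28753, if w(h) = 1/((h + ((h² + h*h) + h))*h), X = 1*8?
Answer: -32898815/1152 ≈ -28558.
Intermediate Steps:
X = 8
w(h) = 1/(h*(2*h + 2*h²)) (w(h) = 1/((h + ((h² + h²) + h))*h) = 1/((h + (2*h² + h))*h) = 1/((h + (h + 2*h²))*h) = 1/((2*h + 2*h²)*h) = 1/(h*(2*h + 2*h²)))
b(k) = 1/1152 + k (b(k) = k + (½)/(8²*(1 + 8)) = k + (½)*(1/64)/9 = k + (½)*(1/64)*(⅑) = k + 1/1152 = 1/1152 + k)
b(J) - 1*28753 = (1/1152 + 195) - 1*28753 = 224641/1152 - 28753 = -32898815/1152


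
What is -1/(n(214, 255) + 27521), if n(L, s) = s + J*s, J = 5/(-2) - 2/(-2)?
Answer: -2/54787 ≈ -3.6505e-5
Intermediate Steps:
J = -3/2 (J = 5*(-1/2) - 2*(-1/2) = -5/2 + 1 = -3/2 ≈ -1.5000)
n(L, s) = -s/2 (n(L, s) = s - 3*s/2 = -s/2)
-1/(n(214, 255) + 27521) = -1/(-1/2*255 + 27521) = -1/(-255/2 + 27521) = -1/54787/2 = -1*2/54787 = -2/54787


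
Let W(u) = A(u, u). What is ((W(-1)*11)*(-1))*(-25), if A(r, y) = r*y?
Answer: 275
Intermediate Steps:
W(u) = u² (W(u) = u*u = u²)
((W(-1)*11)*(-1))*(-25) = (((-1)²*11)*(-1))*(-25) = ((1*11)*(-1))*(-25) = (11*(-1))*(-25) = -11*(-25) = 275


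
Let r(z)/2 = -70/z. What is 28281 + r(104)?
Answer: 735271/26 ≈ 28280.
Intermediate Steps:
r(z) = -140/z (r(z) = 2*(-70/z) = -140/z)
28281 + r(104) = 28281 - 140/104 = 28281 - 140*1/104 = 28281 - 35/26 = 735271/26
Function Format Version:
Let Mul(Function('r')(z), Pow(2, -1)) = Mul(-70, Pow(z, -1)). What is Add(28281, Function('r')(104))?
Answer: Rational(735271, 26) ≈ 28280.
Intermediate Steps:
Function('r')(z) = Mul(-140, Pow(z, -1)) (Function('r')(z) = Mul(2, Mul(-70, Pow(z, -1))) = Mul(-140, Pow(z, -1)))
Add(28281, Function('r')(104)) = Add(28281, Mul(-140, Pow(104, -1))) = Add(28281, Mul(-140, Rational(1, 104))) = Add(28281, Rational(-35, 26)) = Rational(735271, 26)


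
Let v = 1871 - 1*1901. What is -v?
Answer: 30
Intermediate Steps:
v = -30 (v = 1871 - 1901 = -30)
-v = -1*(-30) = 30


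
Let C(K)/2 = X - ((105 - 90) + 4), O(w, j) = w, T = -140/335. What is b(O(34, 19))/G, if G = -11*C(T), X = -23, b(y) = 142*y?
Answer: 1207/231 ≈ 5.2251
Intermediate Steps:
T = -28/67 (T = -140*1/335 = -28/67 ≈ -0.41791)
C(K) = -84 (C(K) = 2*(-23 - ((105 - 90) + 4)) = 2*(-23 - (15 + 4)) = 2*(-23 - 1*19) = 2*(-23 - 19) = 2*(-42) = -84)
G = 924 (G = -11*(-84) = 924)
b(O(34, 19))/G = (142*34)/924 = 4828*(1/924) = 1207/231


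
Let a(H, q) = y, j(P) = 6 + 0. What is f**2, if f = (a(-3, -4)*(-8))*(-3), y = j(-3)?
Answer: 20736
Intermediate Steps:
j(P) = 6
y = 6
a(H, q) = 6
f = 144 (f = (6*(-8))*(-3) = -48*(-3) = 144)
f**2 = 144**2 = 20736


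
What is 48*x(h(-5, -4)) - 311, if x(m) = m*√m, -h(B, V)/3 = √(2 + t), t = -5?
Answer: -311 + 432*3^(¼)*(-I)^(3/2) ≈ -713.02 - 402.02*I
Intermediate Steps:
h(B, V) = -3*I*√3 (h(B, V) = -3*√(2 - 5) = -3*I*√3)
x(m) = m^(3/2)
48*x(h(-5, -4)) - 311 = 48*(-3*I*√3)^(3/2) - 311 = 48*(9*3^(¼)*(-I)^(3/2)) - 311 = 432*3^(¼)*(-I)^(3/2) - 311 = -311 + 432*3^(¼)*(-I)^(3/2)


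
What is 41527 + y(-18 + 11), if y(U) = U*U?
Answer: 41576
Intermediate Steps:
y(U) = U²
41527 + y(-18 + 11) = 41527 + (-18 + 11)² = 41527 + (-7)² = 41527 + 49 = 41576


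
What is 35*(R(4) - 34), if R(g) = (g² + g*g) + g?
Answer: 70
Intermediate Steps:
R(g) = g + 2*g² (R(g) = (g² + g²) + g = 2*g² + g = g + 2*g²)
35*(R(4) - 34) = 35*(4*(1 + 2*4) - 34) = 35*(4*(1 + 8) - 34) = 35*(4*9 - 34) = 35*(36 - 34) = 35*2 = 70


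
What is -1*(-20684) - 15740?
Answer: 4944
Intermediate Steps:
-1*(-20684) - 15740 = 20684 - 15740 = 4944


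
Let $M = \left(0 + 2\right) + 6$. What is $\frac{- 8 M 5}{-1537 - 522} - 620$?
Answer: $- \frac{1276260}{2059} \approx -619.84$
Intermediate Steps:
$M = 8$ ($M = 2 + 6 = 8$)
$\frac{- 8 M 5}{-1537 - 522} - 620 = \frac{\left(-8\right) 8 \cdot 5}{-1537 - 522} - 620 = \frac{\left(-64\right) 5}{-2059} - 620 = \left(- \frac{1}{2059}\right) \left(-320\right) - 620 = \frac{320}{2059} - 620 = - \frac{1276260}{2059}$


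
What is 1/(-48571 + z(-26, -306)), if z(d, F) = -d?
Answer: -1/48545 ≈ -2.0599e-5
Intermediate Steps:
1/(-48571 + z(-26, -306)) = 1/(-48571 - 1*(-26)) = 1/(-48571 + 26) = 1/(-48545) = -1/48545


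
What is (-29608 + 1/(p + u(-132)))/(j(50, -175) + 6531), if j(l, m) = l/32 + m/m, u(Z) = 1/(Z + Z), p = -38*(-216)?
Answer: -1026526409984/226522375207 ≈ -4.5317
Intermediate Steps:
p = 8208
u(Z) = 1/(2*Z)
j(l, m) = 1 + l/32 (j(l, m) = l*(1/32) + 1 = l/32 + 1 = 1 + l/32)
(-29608 + 1/(p + u(-132)))/(j(50, -175) + 6531) = (-29608 + 1/(8208 + (½)/(-132)))/((1 + (1/32)*50) + 6531) = (-29608 + 1/(8208 + (½)*(-1/132)))/((1 + 25/16) + 6531) = (-29608 + 1/(8208 - 1/264))/(41/16 + 6531) = (-29608 + 1/(2166911/264))/(104537/16) = (-29608 + 264/2166911)*(16/104537) = -64157900624/2166911*16/104537 = -1026526409984/226522375207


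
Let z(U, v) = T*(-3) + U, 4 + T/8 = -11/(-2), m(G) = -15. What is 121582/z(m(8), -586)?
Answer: -121582/51 ≈ -2384.0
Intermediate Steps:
T = 12 (T = -32 + 8*(-11/(-2)) = -32 + 8*(-11*(-½)) = -32 + 8*(11/2) = -32 + 44 = 12)
z(U, v) = -36 + U (z(U, v) = 12*(-3) + U = -36 + U)
121582/z(m(8), -586) = 121582/(-36 - 15) = 121582/(-51) = 121582*(-1/51) = -121582/51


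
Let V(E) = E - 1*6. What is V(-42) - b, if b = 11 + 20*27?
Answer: -599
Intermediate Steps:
V(E) = -6 + E (V(E) = E - 6 = -6 + E)
b = 551 (b = 11 + 540 = 551)
V(-42) - b = (-6 - 42) - 1*551 = -48 - 551 = -599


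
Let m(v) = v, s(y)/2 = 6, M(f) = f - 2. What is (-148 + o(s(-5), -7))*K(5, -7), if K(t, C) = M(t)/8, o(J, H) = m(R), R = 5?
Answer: -429/8 ≈ -53.625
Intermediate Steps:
M(f) = -2 + f
s(y) = 12 (s(y) = 2*6 = 12)
o(J, H) = 5
K(t, C) = -¼ + t/8 (K(t, C) = (-2 + t)/8 = (-2 + t)*(⅛) = -¼ + t/8)
(-148 + o(s(-5), -7))*K(5, -7) = (-148 + 5)*(-¼ + (⅛)*5) = -143*(-¼ + 5/8) = -143*3/8 = -429/8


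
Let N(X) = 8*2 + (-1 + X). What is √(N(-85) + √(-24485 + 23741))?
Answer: √(-70 + 2*I*√186) ≈ 1.601 + 8.5184*I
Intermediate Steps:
N(X) = 15 + X (N(X) = 16 + (-1 + X) = 15 + X)
√(N(-85) + √(-24485 + 23741)) = √((15 - 85) + √(-24485 + 23741)) = √(-70 + √(-744)) = √(-70 + 2*I*√186)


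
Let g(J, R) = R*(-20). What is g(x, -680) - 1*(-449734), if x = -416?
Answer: 463334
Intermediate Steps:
g(J, R) = -20*R
g(x, -680) - 1*(-449734) = -20*(-680) - 1*(-449734) = 13600 + 449734 = 463334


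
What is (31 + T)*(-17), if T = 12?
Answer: -731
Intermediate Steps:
(31 + T)*(-17) = (31 + 12)*(-17) = 43*(-17) = -731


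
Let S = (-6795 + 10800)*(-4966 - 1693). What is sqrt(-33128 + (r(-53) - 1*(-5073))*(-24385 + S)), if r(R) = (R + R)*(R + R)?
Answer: 2*I*sqrt(108836815062) ≈ 6.5981e+5*I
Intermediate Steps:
S = -26669295 (S = 4005*(-6659) = -26669295)
r(R) = 4*R**2 (r(R) = (2*R)*(2*R) = 4*R**2)
sqrt(-33128 + (r(-53) - 1*(-5073))*(-24385 + S)) = sqrt(-33128 + (4*(-53)**2 - 1*(-5073))*(-24385 - 26669295)) = sqrt(-33128 + (4*2809 + 5073)*(-26693680)) = sqrt(-33128 + (11236 + 5073)*(-26693680)) = sqrt(-33128 + 16309*(-26693680)) = sqrt(-33128 - 435347227120) = sqrt(-435347260248) = 2*I*sqrt(108836815062)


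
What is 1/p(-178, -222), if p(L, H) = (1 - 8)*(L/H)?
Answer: -111/623 ≈ -0.17817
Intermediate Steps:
p(L, H) = -7*L/H
1/p(-178, -222) = 1/(-7*(-178)/(-222)) = 1/(-7*(-178)*(-1/222)) = 1/(-623/111) = -111/623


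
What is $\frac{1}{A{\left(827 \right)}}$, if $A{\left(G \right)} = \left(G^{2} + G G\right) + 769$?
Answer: $\frac{1}{1368627} \approx 7.3066 \cdot 10^{-7}$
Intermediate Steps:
$A{\left(G \right)} = 769 + 2 G^{2}$ ($A{\left(G \right)} = \left(G^{2} + G^{2}\right) + 769 = 2 G^{2} + 769 = 769 + 2 G^{2}$)
$\frac{1}{A{\left(827 \right)}} = \frac{1}{769 + 2 \cdot 827^{2}} = \frac{1}{769 + 2 \cdot 683929} = \frac{1}{769 + 1367858} = \frac{1}{1368627}$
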